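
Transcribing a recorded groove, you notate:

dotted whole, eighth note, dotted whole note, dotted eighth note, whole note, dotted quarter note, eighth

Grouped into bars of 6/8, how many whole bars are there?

6

One bar of 6/8 = 12 sixteenth notes.
Express everything in sixteenth notes: dotted whole = 24; eighth note = 2; dotted whole note = 24; dotted eighth note = 3; whole note = 16; dotted quarter note = 6; eighth = 2.
Adding: 24 + 2 + 24 + 3 + 16 + 6 + 2 = 77.
77 ÷ 12 = 6 complete bars with 5 left over.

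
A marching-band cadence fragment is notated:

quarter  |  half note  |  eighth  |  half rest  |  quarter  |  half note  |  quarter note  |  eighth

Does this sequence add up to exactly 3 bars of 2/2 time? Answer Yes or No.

No

One bar of 2/2 = 8 eighth notes, so 3 bars = 24.
Express everything in eighth notes: quarter = 2; half note = 4; eighth = 1; half rest = 4; quarter = 2; half note = 4; quarter note = 2; eighth = 1.
Total: 2 + 4 + 1 + 4 + 2 + 4 + 2 + 1 = 20.
20 falls short of 24, so the answer is No.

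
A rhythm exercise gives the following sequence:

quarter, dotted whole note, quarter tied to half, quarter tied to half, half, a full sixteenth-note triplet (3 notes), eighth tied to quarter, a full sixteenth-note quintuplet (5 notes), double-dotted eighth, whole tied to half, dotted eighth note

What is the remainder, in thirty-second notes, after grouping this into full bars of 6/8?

One bar of 6/8 = 24 thirty-second notes.
Each duration in thirty-second notes: quarter = 8; dotted whole note = 48; quarter tied to half (quarter + half) = 24; quarter tied to half (quarter + half) = 24; half = 16; a full sixteenth-note triplet (3 notes) (three triplet sixteenths span one eighth) = 4; eighth tied to quarter (eighth + quarter) = 12; a full sixteenth-note quintuplet (5 notes) (five quintuplet sixteenths span one quarter) = 8; double-dotted eighth = 7; whole tied to half (whole + half) = 48; dotted eighth note = 6.
Altogether 8 + 48 + 24 + 24 + 16 + 4 + 12 + 8 + 7 + 48 + 6 = 205.
205 ÷ 24 = 8 complete bars with 13 thirty-second notes remaining.

13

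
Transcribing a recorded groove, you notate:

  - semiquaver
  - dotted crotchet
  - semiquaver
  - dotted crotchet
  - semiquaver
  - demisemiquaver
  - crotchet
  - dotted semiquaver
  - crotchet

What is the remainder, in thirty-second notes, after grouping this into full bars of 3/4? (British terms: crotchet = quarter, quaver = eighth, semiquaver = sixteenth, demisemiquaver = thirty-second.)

2

One bar of 3/4 = 24 thirty-second notes.
Convert each value to thirty-second notes: semiquaver = 2; dotted crotchet = 12; semiquaver = 2; dotted crotchet = 12; semiquaver = 2; demisemiquaver = 1; crotchet = 8; dotted semiquaver = 3; crotchet = 8.
Adding: 2 + 12 + 2 + 12 + 2 + 1 + 8 + 3 + 8 = 50.
50 ÷ 24 = 2 complete bars with 2 thirty-second notes remaining.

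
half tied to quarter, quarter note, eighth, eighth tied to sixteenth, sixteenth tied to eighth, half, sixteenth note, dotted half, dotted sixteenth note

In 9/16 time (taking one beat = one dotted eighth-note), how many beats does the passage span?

15.5

One dotted eighth-note beat = 6 thirty-second notes.
In thirty-second notes: half tied to quarter (half + quarter) = 24; quarter note = 8; eighth = 4; eighth tied to sixteenth (eighth + sixteenth) = 6; sixteenth tied to eighth (sixteenth + eighth) = 6; half = 16; sixteenth note = 2; dotted half = 24; dotted sixteenth note = 3.
Altogether 24 + 8 + 4 + 6 + 6 + 16 + 2 + 24 + 3 = 93.
93 ÷ 6 = 15.5 beats.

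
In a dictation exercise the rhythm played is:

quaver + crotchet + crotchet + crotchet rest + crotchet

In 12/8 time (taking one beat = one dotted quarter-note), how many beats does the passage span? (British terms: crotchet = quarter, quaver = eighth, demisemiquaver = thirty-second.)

One dotted quarter-note beat = 3 eighth notes.
Convert each value to eighth notes: quaver = 1; crotchet = 2; crotchet = 2; crotchet rest = 2; crotchet = 2.
Total: 1 + 2 + 2 + 2 + 2 = 9.
9 ÷ 3 = 3 beats.

3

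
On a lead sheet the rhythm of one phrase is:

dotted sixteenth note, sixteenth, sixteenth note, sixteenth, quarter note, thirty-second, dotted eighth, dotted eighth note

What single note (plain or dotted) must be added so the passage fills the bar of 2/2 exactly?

sixteenth note

The bar of 2/2 = 32 thirty-second notes.
In thirty-second notes: dotted sixteenth note = 3; sixteenth = 2; sixteenth note = 2; sixteenth = 2; quarter note = 8; thirty-second = 1; dotted eighth = 6; dotted eighth note = 6.
Total: 3 + 2 + 2 + 2 + 8 + 1 + 6 + 6 = 30.
Remaining: 32 − 30 = 2 thirty-second notes, which is a sixteenth note.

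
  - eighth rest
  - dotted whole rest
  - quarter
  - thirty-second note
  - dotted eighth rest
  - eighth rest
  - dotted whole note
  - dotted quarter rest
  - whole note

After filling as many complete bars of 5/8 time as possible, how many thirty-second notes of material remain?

3

One bar of 5/8 = 20 thirty-second notes.
Working in thirty-second notes: eighth rest = 4; dotted whole rest = 48; quarter = 8; thirty-second note = 1; dotted eighth rest = 6; eighth rest = 4; dotted whole note = 48; dotted quarter rest = 12; whole note = 32.
Adding: 4 + 48 + 8 + 1 + 6 + 4 + 48 + 12 + 32 = 163.
163 ÷ 20 = 8 complete bars with 3 thirty-second notes remaining.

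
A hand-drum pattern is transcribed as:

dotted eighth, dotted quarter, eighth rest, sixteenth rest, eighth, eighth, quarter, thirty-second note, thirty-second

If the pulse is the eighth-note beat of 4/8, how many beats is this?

One eighth-note beat = 4 thirty-second notes.
Express everything in thirty-second notes: dotted eighth = 6; dotted quarter = 12; eighth rest = 4; sixteenth rest = 2; eighth = 4; eighth = 4; quarter = 8; thirty-second note = 1; thirty-second = 1.
Altogether 6 + 12 + 4 + 2 + 4 + 4 + 8 + 1 + 1 = 42.
42 ÷ 4 = 10.5 beats.

10.5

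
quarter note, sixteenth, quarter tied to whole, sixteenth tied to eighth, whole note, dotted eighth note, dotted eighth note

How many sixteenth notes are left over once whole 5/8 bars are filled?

One bar of 5/8 = 10 sixteenth notes.
Each duration in sixteenth notes: quarter note = 4; sixteenth = 1; quarter tied to whole (quarter + whole) = 20; sixteenth tied to eighth (sixteenth + eighth) = 3; whole note = 16; dotted eighth note = 3; dotted eighth note = 3.
Altogether 4 + 1 + 20 + 3 + 16 + 3 + 3 = 50.
50 ÷ 10 = 5 complete bars with 0 sixteenth notes remaining.

0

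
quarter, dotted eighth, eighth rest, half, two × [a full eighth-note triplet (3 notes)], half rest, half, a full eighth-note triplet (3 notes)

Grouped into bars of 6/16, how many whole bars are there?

One bar of 6/16 = 6 sixteenth notes.
Convert each value to sixteenth notes: quarter = 4; dotted eighth = 3; eighth rest = 2; half = 8; a full eighth-note triplet (3 notes) (three triplet eighths span one quarter) = 4; a full eighth-note triplet (3 notes) (three triplet eighths span one quarter) = 4; half rest = 8; half = 8; a full eighth-note triplet (3 notes) (three triplet eighths span one quarter) = 4.
Adding: 4 + 3 + 2 + 8 + 4 + 4 + 8 + 8 + 4 = 45.
45 ÷ 6 = 7 complete bars with 3 left over.

7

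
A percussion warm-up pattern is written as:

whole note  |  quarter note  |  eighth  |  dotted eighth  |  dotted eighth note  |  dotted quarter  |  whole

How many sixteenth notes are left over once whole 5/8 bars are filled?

0

One bar of 5/8 = 10 sixteenth notes.
Convert each value to sixteenth notes: whole note = 16; quarter note = 4; eighth = 2; dotted eighth = 3; dotted eighth note = 3; dotted quarter = 6; whole = 16.
Sum: 16 + 4 + 2 + 3 + 3 + 6 + 16 = 50.
50 ÷ 10 = 5 complete bars with 0 sixteenth notes remaining.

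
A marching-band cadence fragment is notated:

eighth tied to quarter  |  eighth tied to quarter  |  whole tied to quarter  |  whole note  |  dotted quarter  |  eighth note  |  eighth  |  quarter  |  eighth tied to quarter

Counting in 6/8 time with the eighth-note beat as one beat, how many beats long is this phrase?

One eighth-note beat = 2 sixteenth notes.
Convert each value to sixteenth notes: eighth tied to quarter (eighth + quarter) = 6; eighth tied to quarter (eighth + quarter) = 6; whole tied to quarter (whole + quarter) = 20; whole note = 16; dotted quarter = 6; eighth note = 2; eighth = 2; quarter = 4; eighth tied to quarter (eighth + quarter) = 6.
Altogether 6 + 6 + 20 + 16 + 6 + 2 + 2 + 4 + 6 = 68.
68 ÷ 2 = 34 beats.

34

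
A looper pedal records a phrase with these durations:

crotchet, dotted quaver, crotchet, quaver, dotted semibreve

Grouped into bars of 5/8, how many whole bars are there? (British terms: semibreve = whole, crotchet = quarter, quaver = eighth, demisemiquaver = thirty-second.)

3

One bar of 5/8 = 10 sixteenth notes.
In sixteenth notes: crotchet = 4; dotted quaver = 3; crotchet = 4; quaver = 2; dotted semibreve = 24.
Sum: 4 + 3 + 4 + 2 + 24 = 37.
37 ÷ 10 = 3 complete bars with 7 left over.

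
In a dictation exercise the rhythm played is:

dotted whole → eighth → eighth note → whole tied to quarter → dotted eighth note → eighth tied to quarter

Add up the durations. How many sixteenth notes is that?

57

In sixteenth notes: dotted whole = 24; eighth = 2; eighth note = 2; whole tied to quarter (whole + quarter) = 20; dotted eighth note = 3; eighth tied to quarter (eighth + quarter) = 6.
Total: 24 + 2 + 2 + 20 + 3 + 6 = 57 sixteenth notes.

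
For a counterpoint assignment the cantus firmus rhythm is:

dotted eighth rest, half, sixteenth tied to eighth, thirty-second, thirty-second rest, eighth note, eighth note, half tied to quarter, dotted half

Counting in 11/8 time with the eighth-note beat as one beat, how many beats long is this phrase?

21.5

One eighth-note beat = 4 thirty-second notes.
In thirty-second notes: dotted eighth rest = 6; half = 16; sixteenth tied to eighth (sixteenth + eighth) = 6; thirty-second = 1; thirty-second rest = 1; eighth note = 4; eighth note = 4; half tied to quarter (half + quarter) = 24; dotted half = 24.
Adding: 6 + 16 + 6 + 1 + 1 + 4 + 4 + 24 + 24 = 86.
86 ÷ 4 = 21.5 beats.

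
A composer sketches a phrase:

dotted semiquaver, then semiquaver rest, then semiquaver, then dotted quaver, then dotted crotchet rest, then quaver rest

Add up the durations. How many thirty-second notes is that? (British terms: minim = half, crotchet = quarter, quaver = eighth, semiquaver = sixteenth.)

Working in thirty-second notes: dotted semiquaver = 3; semiquaver rest = 2; semiquaver = 2; dotted quaver = 6; dotted crotchet rest = 12; quaver rest = 4.
Altogether 3 + 2 + 2 + 6 + 12 + 4 = 29 thirty-second notes.

29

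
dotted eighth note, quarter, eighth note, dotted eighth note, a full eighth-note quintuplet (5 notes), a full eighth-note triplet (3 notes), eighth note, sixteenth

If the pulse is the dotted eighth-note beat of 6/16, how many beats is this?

9

One dotted eighth-note beat = 3 sixteenth notes.
Each duration in sixteenth notes: dotted eighth note = 3; quarter = 4; eighth note = 2; dotted eighth note = 3; a full eighth-note quintuplet (5 notes) (five quintuplet eighths span one half) = 8; a full eighth-note triplet (3 notes) (three triplet eighths span one quarter) = 4; eighth note = 2; sixteenth = 1.
Total: 3 + 4 + 2 + 3 + 8 + 4 + 2 + 1 = 27.
27 ÷ 3 = 9 beats.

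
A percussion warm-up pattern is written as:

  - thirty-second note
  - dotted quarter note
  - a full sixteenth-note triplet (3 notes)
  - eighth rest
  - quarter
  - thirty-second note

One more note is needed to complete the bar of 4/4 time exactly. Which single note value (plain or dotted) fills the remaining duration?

sixteenth note

The bar of 4/4 = 32 thirty-second notes.
Working in thirty-second notes: thirty-second note = 1; dotted quarter note = 12; a full sixteenth-note triplet (3 notes) (three triplet sixteenths span one eighth) = 4; eighth rest = 4; quarter = 8; thirty-second note = 1.
Total: 1 + 12 + 4 + 4 + 8 + 1 = 30.
Remaining: 32 − 30 = 2 thirty-second notes, which is a sixteenth note.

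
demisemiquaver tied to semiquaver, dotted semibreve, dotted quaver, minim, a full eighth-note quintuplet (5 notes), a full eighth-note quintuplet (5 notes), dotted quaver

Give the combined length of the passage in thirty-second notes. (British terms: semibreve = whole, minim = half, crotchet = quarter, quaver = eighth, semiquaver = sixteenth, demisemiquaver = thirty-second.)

111

Express everything in thirty-second notes: demisemiquaver tied to semiquaver (demisemiquaver + semiquaver) = 3; dotted semibreve = 48; dotted quaver = 6; minim = 16; a full eighth-note quintuplet (5 notes) (five quintuplet eighths span one half) = 16; a full eighth-note quintuplet (5 notes) (five quintuplet eighths span one half) = 16; dotted quaver = 6.
Adding: 3 + 48 + 6 + 16 + 16 + 16 + 6 = 111 thirty-second notes.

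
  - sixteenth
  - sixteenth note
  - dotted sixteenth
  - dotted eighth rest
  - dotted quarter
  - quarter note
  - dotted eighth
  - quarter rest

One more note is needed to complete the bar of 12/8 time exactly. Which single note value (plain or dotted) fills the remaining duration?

The bar of 12/8 = 48 thirty-second notes.
Each duration in thirty-second notes: sixteenth = 2; sixteenth note = 2; dotted sixteenth = 3; dotted eighth rest = 6; dotted quarter = 12; quarter note = 8; dotted eighth = 6; quarter rest = 8.
Sum: 2 + 2 + 3 + 6 + 12 + 8 + 6 + 8 = 47.
Remaining: 48 − 47 = 1 thirty-second note, which is a thirty-second note.

thirty-second note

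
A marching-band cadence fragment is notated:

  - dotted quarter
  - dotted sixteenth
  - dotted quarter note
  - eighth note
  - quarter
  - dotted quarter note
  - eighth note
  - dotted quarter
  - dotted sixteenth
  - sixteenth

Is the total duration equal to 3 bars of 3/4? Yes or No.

One bar of 3/4 = 24 thirty-second notes, so 3 bars = 72.
Each duration in thirty-second notes: dotted quarter = 12; dotted sixteenth = 3; dotted quarter note = 12; eighth note = 4; quarter = 8; dotted quarter note = 12; eighth note = 4; dotted quarter = 12; dotted sixteenth = 3; sixteenth = 2.
Total: 12 + 3 + 12 + 4 + 8 + 12 + 4 + 12 + 3 + 2 = 72.
72 equals 72, so the answer is Yes.

Yes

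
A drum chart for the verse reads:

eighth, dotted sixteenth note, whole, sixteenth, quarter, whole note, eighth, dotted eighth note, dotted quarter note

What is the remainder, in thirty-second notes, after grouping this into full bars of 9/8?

One bar of 9/8 = 36 thirty-second notes.
Express everything in thirty-second notes: eighth = 4; dotted sixteenth note = 3; whole = 32; sixteenth = 2; quarter = 8; whole note = 32; eighth = 4; dotted eighth note = 6; dotted quarter note = 12.
Total: 4 + 3 + 32 + 2 + 8 + 32 + 4 + 6 + 12 = 103.
103 ÷ 36 = 2 complete bars with 31 thirty-second notes remaining.

31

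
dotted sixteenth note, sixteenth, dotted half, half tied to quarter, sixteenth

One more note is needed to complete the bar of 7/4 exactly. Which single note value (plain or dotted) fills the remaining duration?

thirty-second note

The bar of 7/4 = 56 thirty-second notes.
In thirty-second notes: dotted sixteenth note = 3; sixteenth = 2; dotted half = 24; half tied to quarter (half + quarter) = 24; sixteenth = 2.
Sum: 3 + 2 + 24 + 24 + 2 = 55.
Remaining: 56 − 55 = 1 thirty-second note, which is a thirty-second note.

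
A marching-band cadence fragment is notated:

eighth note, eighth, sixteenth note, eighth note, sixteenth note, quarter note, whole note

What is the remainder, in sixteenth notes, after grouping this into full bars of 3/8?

4

One bar of 3/8 = 6 sixteenth notes.
Each duration in sixteenth notes: eighth note = 2; eighth = 2; sixteenth note = 1; eighth note = 2; sixteenth note = 1; quarter note = 4; whole note = 16.
Altogether 2 + 2 + 1 + 2 + 1 + 4 + 16 = 28.
28 ÷ 6 = 4 complete bars with 4 sixteenth notes remaining.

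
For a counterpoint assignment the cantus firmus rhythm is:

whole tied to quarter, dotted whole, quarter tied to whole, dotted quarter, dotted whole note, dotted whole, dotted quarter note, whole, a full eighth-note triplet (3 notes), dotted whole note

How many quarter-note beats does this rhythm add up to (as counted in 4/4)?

One quarter-note beat = 2 eighth notes.
Each duration in eighth notes: whole tied to quarter (whole + quarter) = 10; dotted whole = 12; quarter tied to whole (quarter + whole) = 10; dotted quarter = 3; dotted whole note = 12; dotted whole = 12; dotted quarter note = 3; whole = 8; a full eighth-note triplet (3 notes) (three triplet eighths span one quarter) = 2; dotted whole note = 12.
Sum: 10 + 12 + 10 + 3 + 12 + 12 + 3 + 8 + 2 + 12 = 84.
84 ÷ 2 = 42 beats.

42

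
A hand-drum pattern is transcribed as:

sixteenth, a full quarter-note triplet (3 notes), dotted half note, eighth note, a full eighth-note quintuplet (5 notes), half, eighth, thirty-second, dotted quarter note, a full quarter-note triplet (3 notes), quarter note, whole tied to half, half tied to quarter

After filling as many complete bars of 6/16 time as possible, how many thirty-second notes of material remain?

One bar of 6/16 = 12 thirty-second notes.
In thirty-second notes: sixteenth = 2; a full quarter-note triplet (3 notes) (three triplet quarters span one half) = 16; dotted half note = 24; eighth note = 4; a full eighth-note quintuplet (5 notes) (five quintuplet eighths span one half) = 16; half = 16; eighth = 4; thirty-second = 1; dotted quarter note = 12; a full quarter-note triplet (3 notes) (three triplet quarters span one half) = 16; quarter note = 8; whole tied to half (whole + half) = 48; half tied to quarter (half + quarter) = 24.
Total: 2 + 16 + 24 + 4 + 16 + 16 + 4 + 1 + 12 + 16 + 8 + 48 + 24 = 191.
191 ÷ 12 = 15 complete bars with 11 thirty-second notes remaining.

11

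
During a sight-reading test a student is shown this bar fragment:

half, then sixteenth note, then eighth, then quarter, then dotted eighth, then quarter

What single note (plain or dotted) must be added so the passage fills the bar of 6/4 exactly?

eighth note

The bar of 6/4 = 24 sixteenth notes.
Each duration in sixteenth notes: half = 8; sixteenth note = 1; eighth = 2; quarter = 4; dotted eighth = 3; quarter = 4.
Altogether 8 + 1 + 2 + 4 + 3 + 4 = 22.
Remaining: 24 − 22 = 2 sixteenth notes, which is a eighth note.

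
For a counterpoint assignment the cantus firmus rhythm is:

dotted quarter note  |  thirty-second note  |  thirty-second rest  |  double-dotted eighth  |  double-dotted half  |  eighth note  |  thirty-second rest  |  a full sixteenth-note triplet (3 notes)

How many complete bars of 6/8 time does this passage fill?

One bar of 6/8 = 24 thirty-second notes.
Working in thirty-second notes: dotted quarter note = 12; thirty-second note = 1; thirty-second rest = 1; double-dotted eighth = 7; double-dotted half = 28; eighth note = 4; thirty-second rest = 1; a full sixteenth-note triplet (3 notes) (three triplet sixteenths span one eighth) = 4.
Adding: 12 + 1 + 1 + 7 + 28 + 4 + 1 + 4 = 58.
58 ÷ 24 = 2 complete bars with 10 left over.

2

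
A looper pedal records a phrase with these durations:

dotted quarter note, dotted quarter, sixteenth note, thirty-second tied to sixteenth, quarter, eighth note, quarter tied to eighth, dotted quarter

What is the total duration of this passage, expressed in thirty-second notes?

Convert each value to thirty-second notes: dotted quarter note = 12; dotted quarter = 12; sixteenth note = 2; thirty-second tied to sixteenth (thirty-second + sixteenth) = 3; quarter = 8; eighth note = 4; quarter tied to eighth (quarter + eighth) = 12; dotted quarter = 12.
Altogether 12 + 12 + 2 + 3 + 8 + 4 + 12 + 12 = 65 thirty-second notes.

65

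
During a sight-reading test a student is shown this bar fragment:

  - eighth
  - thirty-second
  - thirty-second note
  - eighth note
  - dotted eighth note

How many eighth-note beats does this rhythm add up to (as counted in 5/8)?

One eighth-note beat = 4 thirty-second notes.
Working in thirty-second notes: eighth = 4; thirty-second = 1; thirty-second note = 1; eighth note = 4; dotted eighth note = 6.
Adding: 4 + 1 + 1 + 4 + 6 = 16.
16 ÷ 4 = 4 beats.

4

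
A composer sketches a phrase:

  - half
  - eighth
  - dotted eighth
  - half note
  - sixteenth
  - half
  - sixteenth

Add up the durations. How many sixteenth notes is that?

31

Each duration in sixteenth notes: half = 8; eighth = 2; dotted eighth = 3; half note = 8; sixteenth = 1; half = 8; sixteenth = 1.
Adding: 8 + 2 + 3 + 8 + 1 + 8 + 1 = 31 sixteenth notes.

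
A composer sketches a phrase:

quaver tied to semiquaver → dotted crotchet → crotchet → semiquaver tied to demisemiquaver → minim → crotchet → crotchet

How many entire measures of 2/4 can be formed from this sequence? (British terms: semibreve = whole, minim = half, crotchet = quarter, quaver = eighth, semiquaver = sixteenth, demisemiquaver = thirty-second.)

One bar of 2/4 = 16 thirty-second notes.
Each duration in thirty-second notes: quaver tied to semiquaver (quaver + semiquaver) = 6; dotted crotchet = 12; crotchet = 8; semiquaver tied to demisemiquaver (semiquaver + demisemiquaver) = 3; minim = 16; crotchet = 8; crotchet = 8.
Sum: 6 + 12 + 8 + 3 + 16 + 8 + 8 = 61.
61 ÷ 16 = 3 complete bars with 13 left over.

3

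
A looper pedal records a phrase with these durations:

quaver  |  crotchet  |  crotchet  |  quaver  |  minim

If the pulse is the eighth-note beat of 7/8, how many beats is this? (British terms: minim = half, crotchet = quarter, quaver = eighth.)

One eighth-note beat = 2 sixteenth notes.
In sixteenth notes: quaver = 2; crotchet = 4; crotchet = 4; quaver = 2; minim = 8.
Adding: 2 + 4 + 4 + 2 + 8 = 20.
20 ÷ 2 = 10 beats.

10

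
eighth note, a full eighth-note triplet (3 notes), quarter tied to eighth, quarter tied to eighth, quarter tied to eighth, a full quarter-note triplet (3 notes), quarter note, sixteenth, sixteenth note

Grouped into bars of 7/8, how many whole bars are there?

One bar of 7/8 = 14 sixteenth notes.
Each duration in sixteenth notes: eighth note = 2; a full eighth-note triplet (3 notes) (three triplet eighths span one quarter) = 4; quarter tied to eighth (quarter + eighth) = 6; quarter tied to eighth (quarter + eighth) = 6; quarter tied to eighth (quarter + eighth) = 6; a full quarter-note triplet (3 notes) (three triplet quarters span one half) = 8; quarter note = 4; sixteenth = 1; sixteenth note = 1.
Altogether 2 + 4 + 6 + 6 + 6 + 8 + 4 + 1 + 1 = 38.
38 ÷ 14 = 2 complete bars with 10 left over.

2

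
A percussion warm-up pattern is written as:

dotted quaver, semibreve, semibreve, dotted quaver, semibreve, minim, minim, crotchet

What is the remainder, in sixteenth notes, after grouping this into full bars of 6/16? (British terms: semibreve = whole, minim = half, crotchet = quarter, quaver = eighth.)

2

One bar of 6/16 = 6 sixteenth notes.
Each duration in sixteenth notes: dotted quaver = 3; semibreve = 16; semibreve = 16; dotted quaver = 3; semibreve = 16; minim = 8; minim = 8; crotchet = 4.
Total: 3 + 16 + 16 + 3 + 16 + 8 + 8 + 4 = 74.
74 ÷ 6 = 12 complete bars with 2 sixteenth notes remaining.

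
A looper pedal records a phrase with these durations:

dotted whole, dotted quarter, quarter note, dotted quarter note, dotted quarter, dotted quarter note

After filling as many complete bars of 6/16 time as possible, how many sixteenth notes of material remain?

One bar of 6/16 = 3 eighth notes.
Convert each value to eighth notes: dotted whole = 12; dotted quarter = 3; quarter note = 2; dotted quarter note = 3; dotted quarter = 3; dotted quarter note = 3.
Total: 12 + 3 + 2 + 3 + 3 + 3 = 26.
26 ÷ 3 = 8 complete bars with 2 eighth notes remaining = 4 sixteenth notes.

4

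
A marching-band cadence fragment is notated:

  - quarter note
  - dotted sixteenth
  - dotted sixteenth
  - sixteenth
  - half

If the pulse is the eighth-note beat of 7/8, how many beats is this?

One eighth-note beat = 4 thirty-second notes.
Each duration in thirty-second notes: quarter note = 8; dotted sixteenth = 3; dotted sixteenth = 3; sixteenth = 2; half = 16.
Altogether 8 + 3 + 3 + 2 + 16 = 32.
32 ÷ 4 = 8 beats.

8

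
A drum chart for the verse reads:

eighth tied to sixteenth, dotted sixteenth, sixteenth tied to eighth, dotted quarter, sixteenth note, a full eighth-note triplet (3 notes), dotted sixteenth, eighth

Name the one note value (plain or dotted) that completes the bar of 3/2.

The bar of 3/2 = 48 thirty-second notes.
Working in thirty-second notes: eighth tied to sixteenth (eighth + sixteenth) = 6; dotted sixteenth = 3; sixteenth tied to eighth (sixteenth + eighth) = 6; dotted quarter = 12; sixteenth note = 2; a full eighth-note triplet (3 notes) (three triplet eighths span one quarter) = 8; dotted sixteenth = 3; eighth = 4.
Sum: 6 + 3 + 6 + 12 + 2 + 8 + 3 + 4 = 44.
Remaining: 48 − 44 = 4 thirty-second notes, which is a eighth note.

eighth note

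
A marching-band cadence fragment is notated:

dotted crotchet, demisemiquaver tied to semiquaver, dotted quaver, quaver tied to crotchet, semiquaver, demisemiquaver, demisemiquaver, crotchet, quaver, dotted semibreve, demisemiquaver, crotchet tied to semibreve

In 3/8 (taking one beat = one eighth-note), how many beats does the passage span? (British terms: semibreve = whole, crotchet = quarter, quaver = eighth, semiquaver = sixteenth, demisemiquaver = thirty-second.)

One eighth-note beat = 4 thirty-second notes.
Express everything in thirty-second notes: dotted crotchet = 12; demisemiquaver tied to semiquaver (demisemiquaver + semiquaver) = 3; dotted quaver = 6; quaver tied to crotchet (quaver + crotchet) = 12; semiquaver = 2; demisemiquaver = 1; demisemiquaver = 1; crotchet = 8; quaver = 4; dotted semibreve = 48; demisemiquaver = 1; crotchet tied to semibreve (crotchet + semibreve) = 40.
Altogether 12 + 3 + 6 + 12 + 2 + 1 + 1 + 8 + 4 + 48 + 1 + 40 = 138.
138 ÷ 4 = 34.5 beats.

34.5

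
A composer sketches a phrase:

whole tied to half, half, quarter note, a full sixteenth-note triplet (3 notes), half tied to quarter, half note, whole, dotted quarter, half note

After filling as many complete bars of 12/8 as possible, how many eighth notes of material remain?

One bar of 12/8 = 12 eighth notes.
Convert each value to eighth notes: whole tied to half (whole + half) = 12; half = 4; quarter note = 2; a full sixteenth-note triplet (3 notes) (three triplet sixteenths span one eighth) = 1; half tied to quarter (half + quarter) = 6; half note = 4; whole = 8; dotted quarter = 3; half note = 4.
Total: 12 + 4 + 2 + 1 + 6 + 4 + 8 + 3 + 4 = 44.
44 ÷ 12 = 3 complete bars with 8 eighth notes remaining.

8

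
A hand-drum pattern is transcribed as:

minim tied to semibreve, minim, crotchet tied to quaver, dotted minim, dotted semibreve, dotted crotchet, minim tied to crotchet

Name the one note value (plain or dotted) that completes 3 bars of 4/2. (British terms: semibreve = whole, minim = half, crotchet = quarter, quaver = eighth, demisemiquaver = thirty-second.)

quarter note

3 bars of 4/2 = 48 eighth notes.
Each duration in eighth notes: minim tied to semibreve (minim + semibreve) = 12; minim = 4; crotchet tied to quaver (crotchet + quaver) = 3; dotted minim = 6; dotted semibreve = 12; dotted crotchet = 3; minim tied to crotchet (minim + crotchet) = 6.
Sum: 12 + 4 + 3 + 6 + 12 + 3 + 6 = 46.
Remaining: 48 − 46 = 2 eighth notes, which is a quarter note.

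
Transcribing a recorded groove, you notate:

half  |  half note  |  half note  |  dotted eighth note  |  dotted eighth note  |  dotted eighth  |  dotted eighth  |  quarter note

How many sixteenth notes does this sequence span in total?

Working in sixteenth notes: half = 8; half note = 8; half note = 8; dotted eighth note = 3; dotted eighth note = 3; dotted eighth = 3; dotted eighth = 3; quarter note = 4.
Altogether 8 + 8 + 8 + 3 + 3 + 3 + 3 + 4 = 40 sixteenth notes.

40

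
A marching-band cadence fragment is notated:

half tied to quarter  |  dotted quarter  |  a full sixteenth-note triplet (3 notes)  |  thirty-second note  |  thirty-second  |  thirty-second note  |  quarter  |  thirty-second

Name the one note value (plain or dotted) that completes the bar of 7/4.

eighth note

The bar of 7/4 = 56 thirty-second notes.
Each duration in thirty-second notes: half tied to quarter (half + quarter) = 24; dotted quarter = 12; a full sixteenth-note triplet (3 notes) (three triplet sixteenths span one eighth) = 4; thirty-second note = 1; thirty-second = 1; thirty-second note = 1; quarter = 8; thirty-second = 1.
Total: 24 + 12 + 4 + 1 + 1 + 1 + 8 + 1 = 52.
Remaining: 56 − 52 = 4 thirty-second notes, which is a eighth note.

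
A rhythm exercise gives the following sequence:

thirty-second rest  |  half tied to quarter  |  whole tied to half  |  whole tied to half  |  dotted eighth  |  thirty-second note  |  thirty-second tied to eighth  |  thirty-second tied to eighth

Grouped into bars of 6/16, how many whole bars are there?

One bar of 6/16 = 12 thirty-second notes.
Convert each value to thirty-second notes: thirty-second rest = 1; half tied to quarter (half + quarter) = 24; whole tied to half (whole + half) = 48; whole tied to half (whole + half) = 48; dotted eighth = 6; thirty-second note = 1; thirty-second tied to eighth (thirty-second + eighth) = 5; thirty-second tied to eighth (thirty-second + eighth) = 5.
Adding: 1 + 24 + 48 + 48 + 6 + 1 + 5 + 5 = 138.
138 ÷ 12 = 11 complete bars with 6 left over.

11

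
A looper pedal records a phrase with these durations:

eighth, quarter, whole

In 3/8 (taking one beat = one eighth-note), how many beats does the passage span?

11

One eighth-note beat = 2 sixteenth notes.
Working in sixteenth notes: eighth = 2; quarter = 4; whole = 16.
Total: 2 + 4 + 16 = 22.
22 ÷ 2 = 11 beats.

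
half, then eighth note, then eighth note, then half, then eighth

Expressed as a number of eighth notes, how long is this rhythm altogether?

In eighth notes: half = 4; eighth note = 1; eighth note = 1; half = 4; eighth = 1.
Altogether 4 + 1 + 1 + 4 + 1 = 11 eighth notes.

11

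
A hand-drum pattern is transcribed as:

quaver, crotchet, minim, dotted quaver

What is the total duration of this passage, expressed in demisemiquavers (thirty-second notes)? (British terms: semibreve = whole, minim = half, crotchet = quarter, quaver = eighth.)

34

Working in thirty-second notes: quaver = 4; crotchet = 8; minim = 16; dotted quaver = 6.
Sum: 4 + 8 + 16 + 6 = 34 thirty-second notes.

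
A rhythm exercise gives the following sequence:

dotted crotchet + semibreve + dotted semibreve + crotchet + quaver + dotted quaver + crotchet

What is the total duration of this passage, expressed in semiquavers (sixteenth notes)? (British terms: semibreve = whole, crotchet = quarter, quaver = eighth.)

Each duration in sixteenth notes: dotted crotchet = 6; semibreve = 16; dotted semibreve = 24; crotchet = 4; quaver = 2; dotted quaver = 3; crotchet = 4.
Adding: 6 + 16 + 24 + 4 + 2 + 3 + 4 = 59 sixteenth notes.

59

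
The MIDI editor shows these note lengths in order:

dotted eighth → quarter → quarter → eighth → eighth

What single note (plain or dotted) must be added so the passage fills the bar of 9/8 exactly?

The bar of 9/8 = 18 sixteenth notes.
Working in sixteenth notes: dotted eighth = 3; quarter = 4; quarter = 4; eighth = 2; eighth = 2.
Total: 3 + 4 + 4 + 2 + 2 = 15.
Remaining: 18 − 15 = 3 sixteenth notes, which is a dotted eighth note.

dotted eighth note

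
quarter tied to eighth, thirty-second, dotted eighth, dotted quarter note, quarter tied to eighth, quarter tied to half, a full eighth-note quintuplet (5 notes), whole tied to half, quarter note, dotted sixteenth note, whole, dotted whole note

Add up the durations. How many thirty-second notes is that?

222

Working in thirty-second notes: quarter tied to eighth (quarter + eighth) = 12; thirty-second = 1; dotted eighth = 6; dotted quarter note = 12; quarter tied to eighth (quarter + eighth) = 12; quarter tied to half (quarter + half) = 24; a full eighth-note quintuplet (5 notes) (five quintuplet eighths span one half) = 16; whole tied to half (whole + half) = 48; quarter note = 8; dotted sixteenth note = 3; whole = 32; dotted whole note = 48.
Altogether 12 + 1 + 6 + 12 + 12 + 24 + 16 + 48 + 8 + 3 + 32 + 48 = 222 thirty-second notes.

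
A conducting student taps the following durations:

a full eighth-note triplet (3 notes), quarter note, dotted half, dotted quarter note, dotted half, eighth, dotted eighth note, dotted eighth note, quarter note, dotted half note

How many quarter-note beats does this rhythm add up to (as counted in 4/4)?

15.5

One quarter-note beat = 4 sixteenth notes.
In sixteenth notes: a full eighth-note triplet (3 notes) (three triplet eighths span one quarter) = 4; quarter note = 4; dotted half = 12; dotted quarter note = 6; dotted half = 12; eighth = 2; dotted eighth note = 3; dotted eighth note = 3; quarter note = 4; dotted half note = 12.
Sum: 4 + 4 + 12 + 6 + 12 + 2 + 3 + 3 + 4 + 12 = 62.
62 ÷ 4 = 15.5 beats.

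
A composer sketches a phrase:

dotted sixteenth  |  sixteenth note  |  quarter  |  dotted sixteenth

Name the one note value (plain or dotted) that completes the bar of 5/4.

The bar of 5/4 = 40 thirty-second notes.
Express everything in thirty-second notes: dotted sixteenth = 3; sixteenth note = 2; quarter = 8; dotted sixteenth = 3.
Sum: 3 + 2 + 8 + 3 = 16.
Remaining: 40 − 16 = 24 thirty-second notes, which is a dotted half note.

dotted half note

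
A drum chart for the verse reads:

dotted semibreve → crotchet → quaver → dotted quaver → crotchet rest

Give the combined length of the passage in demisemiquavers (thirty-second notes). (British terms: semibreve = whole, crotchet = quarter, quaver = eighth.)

74

Each duration in thirty-second notes: dotted semibreve = 48; crotchet = 8; quaver = 4; dotted quaver = 6; crotchet rest = 8.
Altogether 48 + 8 + 4 + 6 + 8 = 74 thirty-second notes.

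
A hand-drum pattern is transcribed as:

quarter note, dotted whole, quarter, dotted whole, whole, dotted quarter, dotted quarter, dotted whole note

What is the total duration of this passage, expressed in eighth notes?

Each duration in eighth notes: quarter note = 2; dotted whole = 12; quarter = 2; dotted whole = 12; whole = 8; dotted quarter = 3; dotted quarter = 3; dotted whole note = 12.
Sum: 2 + 12 + 2 + 12 + 8 + 3 + 3 + 12 = 54 eighth notes.

54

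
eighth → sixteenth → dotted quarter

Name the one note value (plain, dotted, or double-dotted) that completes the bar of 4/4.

The bar of 4/4 = 16 sixteenth notes.
Express everything in sixteenth notes: eighth = 2; sixteenth = 1; dotted quarter = 6.
Total: 2 + 1 + 6 = 9.
Remaining: 16 − 9 = 7 sixteenth notes, which is a double-dotted quarter note.

double-dotted quarter note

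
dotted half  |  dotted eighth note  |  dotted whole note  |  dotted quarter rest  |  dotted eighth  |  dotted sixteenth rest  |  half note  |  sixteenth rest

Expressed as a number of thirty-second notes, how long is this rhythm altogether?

Express everything in thirty-second notes: dotted half = 24; dotted eighth note = 6; dotted whole note = 48; dotted quarter rest = 12; dotted eighth = 6; dotted sixteenth rest = 3; half note = 16; sixteenth rest = 2.
Total: 24 + 6 + 48 + 12 + 6 + 3 + 16 + 2 = 117 thirty-second notes.

117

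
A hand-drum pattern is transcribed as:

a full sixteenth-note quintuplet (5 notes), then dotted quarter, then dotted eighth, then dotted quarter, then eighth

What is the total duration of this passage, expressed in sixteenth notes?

21

In sixteenth notes: a full sixteenth-note quintuplet (5 notes) (five quintuplet sixteenths span one quarter) = 4; dotted quarter = 6; dotted eighth = 3; dotted quarter = 6; eighth = 2.
Sum: 4 + 6 + 3 + 6 + 2 = 21 sixteenth notes.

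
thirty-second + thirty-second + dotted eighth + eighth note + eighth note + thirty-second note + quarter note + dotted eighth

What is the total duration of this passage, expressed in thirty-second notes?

In thirty-second notes: thirty-second = 1; thirty-second = 1; dotted eighth = 6; eighth note = 4; eighth note = 4; thirty-second note = 1; quarter note = 8; dotted eighth = 6.
Adding: 1 + 1 + 6 + 4 + 4 + 1 + 8 + 6 = 31 thirty-second notes.

31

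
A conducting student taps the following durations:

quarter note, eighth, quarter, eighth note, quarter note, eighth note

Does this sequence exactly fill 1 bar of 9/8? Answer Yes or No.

Yes

One bar of 9/8 = 9 eighth notes.
Working in eighth notes: quarter note = 2; eighth = 1; quarter = 2; eighth note = 1; quarter note = 2; eighth note = 1.
Adding: 2 + 1 + 2 + 1 + 2 + 1 = 9.
9 equals 9, so the answer is Yes.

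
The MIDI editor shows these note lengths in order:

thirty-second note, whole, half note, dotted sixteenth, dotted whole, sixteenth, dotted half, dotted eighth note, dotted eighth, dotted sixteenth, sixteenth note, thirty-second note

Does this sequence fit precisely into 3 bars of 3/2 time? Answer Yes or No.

One bar of 3/2 = 48 thirty-second notes, so 3 bars = 144.
Working in thirty-second notes: thirty-second note = 1; whole = 32; half note = 16; dotted sixteenth = 3; dotted whole = 48; sixteenth = 2; dotted half = 24; dotted eighth note = 6; dotted eighth = 6; dotted sixteenth = 3; sixteenth note = 2; thirty-second note = 1.
Altogether 1 + 32 + 16 + 3 + 48 + 2 + 24 + 6 + 6 + 3 + 2 + 1 = 144.
144 equals 144, so the answer is Yes.

Yes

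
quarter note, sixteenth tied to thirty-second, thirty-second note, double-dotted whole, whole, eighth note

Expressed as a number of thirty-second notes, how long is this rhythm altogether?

Working in thirty-second notes: quarter note = 8; sixteenth tied to thirty-second (sixteenth + thirty-second) = 3; thirty-second note = 1; double-dotted whole = 56; whole = 32; eighth note = 4.
Total: 8 + 3 + 1 + 56 + 32 + 4 = 104 thirty-second notes.

104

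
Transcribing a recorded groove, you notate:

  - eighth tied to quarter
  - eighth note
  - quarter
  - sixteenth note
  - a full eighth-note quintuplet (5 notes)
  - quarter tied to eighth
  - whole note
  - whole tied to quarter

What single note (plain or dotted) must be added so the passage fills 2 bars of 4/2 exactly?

sixteenth note

2 bars of 4/2 = 64 sixteenth notes.
Convert each value to sixteenth notes: eighth tied to quarter (eighth + quarter) = 6; eighth note = 2; quarter = 4; sixteenth note = 1; a full eighth-note quintuplet (5 notes) (five quintuplet eighths span one half) = 8; quarter tied to eighth (quarter + eighth) = 6; whole note = 16; whole tied to quarter (whole + quarter) = 20.
Total: 6 + 2 + 4 + 1 + 8 + 6 + 16 + 20 = 63.
Remaining: 64 − 63 = 1 sixteenth note, which is a sixteenth note.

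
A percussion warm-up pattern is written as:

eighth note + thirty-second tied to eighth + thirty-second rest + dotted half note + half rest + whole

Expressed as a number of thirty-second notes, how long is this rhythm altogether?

82

Working in thirty-second notes: eighth note = 4; thirty-second tied to eighth (thirty-second + eighth) = 5; thirty-second rest = 1; dotted half note = 24; half rest = 16; whole = 32.
Adding: 4 + 5 + 1 + 24 + 16 + 32 = 82 thirty-second notes.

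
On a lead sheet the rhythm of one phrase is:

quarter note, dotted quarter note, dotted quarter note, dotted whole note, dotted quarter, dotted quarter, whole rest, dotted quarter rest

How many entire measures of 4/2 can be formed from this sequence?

2

One bar of 4/2 = 16 eighth notes.
Express everything in eighth notes: quarter note = 2; dotted quarter note = 3; dotted quarter note = 3; dotted whole note = 12; dotted quarter = 3; dotted quarter = 3; whole rest = 8; dotted quarter rest = 3.
Adding: 2 + 3 + 3 + 12 + 3 + 3 + 8 + 3 = 37.
37 ÷ 16 = 2 complete bars with 5 left over.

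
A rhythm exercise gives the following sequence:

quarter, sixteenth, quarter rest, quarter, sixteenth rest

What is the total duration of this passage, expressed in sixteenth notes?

14

In sixteenth notes: quarter = 4; sixteenth = 1; quarter rest = 4; quarter = 4; sixteenth rest = 1.
Total: 4 + 1 + 4 + 4 + 1 = 14 sixteenth notes.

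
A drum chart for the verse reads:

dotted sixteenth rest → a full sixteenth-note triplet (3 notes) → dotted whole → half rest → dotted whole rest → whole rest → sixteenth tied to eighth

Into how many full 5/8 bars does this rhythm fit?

7

One bar of 5/8 = 20 thirty-second notes.
Convert each value to thirty-second notes: dotted sixteenth rest = 3; a full sixteenth-note triplet (3 notes) (three triplet sixteenths span one eighth) = 4; dotted whole = 48; half rest = 16; dotted whole rest = 48; whole rest = 32; sixteenth tied to eighth (sixteenth + eighth) = 6.
Adding: 3 + 4 + 48 + 16 + 48 + 32 + 6 = 157.
157 ÷ 20 = 7 complete bars with 17 left over.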